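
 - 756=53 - 809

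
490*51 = 24990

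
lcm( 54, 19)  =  1026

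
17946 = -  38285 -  - 56231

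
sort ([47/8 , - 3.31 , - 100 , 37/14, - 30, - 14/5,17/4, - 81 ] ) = [ - 100, - 81, - 30, - 3.31, - 14/5, 37/14,17/4,47/8]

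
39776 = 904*44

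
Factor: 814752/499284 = 328/201 = 2^3*3^( - 1 )*41^1 *67^(-1)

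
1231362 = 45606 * 27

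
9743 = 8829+914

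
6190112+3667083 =9857195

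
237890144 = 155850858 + 82039286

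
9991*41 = 409631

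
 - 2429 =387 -2816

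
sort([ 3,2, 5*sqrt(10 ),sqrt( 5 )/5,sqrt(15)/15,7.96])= [ sqrt( 15) /15, sqrt( 5) /5, 2, 3,7.96, 5 * sqrt( 10) ] 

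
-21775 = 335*( - 65)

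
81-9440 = -9359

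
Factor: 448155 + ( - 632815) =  - 2^2* 5^1 *7^1*1319^1 = - 184660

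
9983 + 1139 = 11122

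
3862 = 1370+2492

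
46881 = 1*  46881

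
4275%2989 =1286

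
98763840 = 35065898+63697942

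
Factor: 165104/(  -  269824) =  - 607/992= - 2^ ( - 5) * 31^( - 1) * 607^1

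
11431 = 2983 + 8448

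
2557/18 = 142 + 1/18= 142.06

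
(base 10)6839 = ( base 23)CL8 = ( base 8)15267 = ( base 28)8K7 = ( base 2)1101010110111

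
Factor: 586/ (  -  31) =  - 2^1*31^( - 1)*293^1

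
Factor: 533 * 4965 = 2646345=3^1 * 5^1*13^1*41^1*331^1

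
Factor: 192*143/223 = 27456/223 = 2^6*3^1*11^1*13^1 * 223^( - 1 )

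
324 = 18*18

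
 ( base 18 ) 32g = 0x400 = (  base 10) 1024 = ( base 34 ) u4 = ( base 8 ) 2000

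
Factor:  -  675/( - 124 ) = 2^(  -  2) *3^3*5^2*31^( - 1)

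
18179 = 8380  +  9799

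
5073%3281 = 1792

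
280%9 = 1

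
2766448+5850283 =8616731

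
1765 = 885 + 880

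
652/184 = 163/46 = 3.54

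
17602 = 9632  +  7970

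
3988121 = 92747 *43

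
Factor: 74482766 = 2^1 *37241383^1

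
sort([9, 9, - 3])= [ - 3, 9 , 9 ] 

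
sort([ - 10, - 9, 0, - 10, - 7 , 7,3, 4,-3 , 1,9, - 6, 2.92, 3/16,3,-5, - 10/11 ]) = [ - 10,-10 , - 9, - 7, -6, - 5, - 3, - 10/11,0, 3/16, 1, 2.92 , 3, 3,4,  7, 9]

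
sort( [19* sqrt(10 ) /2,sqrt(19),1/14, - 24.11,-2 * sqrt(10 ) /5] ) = [  -  24.11, - 2 * sqrt(10) /5,1/14,sqrt (19 ) , 19* sqrt(10 ) /2]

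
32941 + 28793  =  61734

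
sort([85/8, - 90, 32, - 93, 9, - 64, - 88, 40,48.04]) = [ - 93, - 90, - 88, - 64, 9,  85/8, 32 , 40,48.04] 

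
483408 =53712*9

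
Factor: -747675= -3^2  *5^2*3323^1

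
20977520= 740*28348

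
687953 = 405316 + 282637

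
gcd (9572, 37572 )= 4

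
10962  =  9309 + 1653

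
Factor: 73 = 73^1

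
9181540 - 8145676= 1035864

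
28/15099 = 4/2157 =0.00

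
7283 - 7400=-117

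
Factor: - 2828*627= - 1773156 = - 2^2*3^1*7^1*11^1 * 19^1*101^1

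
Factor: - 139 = -139^1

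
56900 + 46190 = 103090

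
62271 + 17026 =79297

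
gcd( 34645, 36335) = 845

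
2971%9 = 1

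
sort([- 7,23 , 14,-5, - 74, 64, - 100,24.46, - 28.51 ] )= [  -  100, - 74,  -  28.51, - 7, - 5,14,23,24.46,64 ] 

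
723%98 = 37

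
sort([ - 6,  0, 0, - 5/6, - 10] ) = [-10 , - 6, - 5/6 , 0,0 ] 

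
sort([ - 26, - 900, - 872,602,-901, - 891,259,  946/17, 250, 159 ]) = [ - 901, - 900,  -  891,- 872, - 26 , 946/17,159,250,259,602 ]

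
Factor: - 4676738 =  - 2^1*11^1*212579^1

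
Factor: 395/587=5^1*79^1*587^( - 1 ) 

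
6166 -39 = 6127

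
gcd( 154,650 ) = 2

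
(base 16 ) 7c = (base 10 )124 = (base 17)75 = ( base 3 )11121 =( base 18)6G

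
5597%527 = 327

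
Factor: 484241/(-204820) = -2^(- 2)*5^(- 1 )*7^ ( - 2)*11^( -1)*19^( - 1)*47^1 * 10303^1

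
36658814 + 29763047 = 66421861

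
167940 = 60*2799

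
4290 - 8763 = - 4473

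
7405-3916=3489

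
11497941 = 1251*9191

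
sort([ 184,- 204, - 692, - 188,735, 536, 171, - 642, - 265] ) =[ - 692, - 642, - 265 , - 204, - 188,  171, 184,536, 735 ] 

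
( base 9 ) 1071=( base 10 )793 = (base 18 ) 281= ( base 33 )o1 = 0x319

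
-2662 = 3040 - 5702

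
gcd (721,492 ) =1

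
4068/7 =581 + 1/7  =  581.14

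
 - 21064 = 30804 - 51868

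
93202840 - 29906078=63296762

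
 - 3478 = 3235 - 6713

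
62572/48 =1303 + 7/12 = 1303.58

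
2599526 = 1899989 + 699537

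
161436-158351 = 3085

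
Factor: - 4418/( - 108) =2^( - 1) * 3^( - 3)*47^2 =2209/54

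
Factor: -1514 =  - 2^1*757^1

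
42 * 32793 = 1377306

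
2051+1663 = 3714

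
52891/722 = 73 + 185/722 = 73.26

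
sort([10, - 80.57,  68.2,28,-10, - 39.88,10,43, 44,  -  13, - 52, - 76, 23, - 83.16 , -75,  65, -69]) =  [-83.16, - 80.57 , - 76, - 75, - 69, - 52, - 39.88  , - 13, - 10, 10, 10,23,28, 43, 44, 65,68.2] 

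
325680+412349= 738029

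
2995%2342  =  653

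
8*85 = 680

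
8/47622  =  4/23811 = 0.00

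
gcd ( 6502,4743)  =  1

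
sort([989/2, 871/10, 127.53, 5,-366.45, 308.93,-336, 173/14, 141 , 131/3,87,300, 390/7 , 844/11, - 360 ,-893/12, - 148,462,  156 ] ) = [ -366.45, - 360,  -  336,  -  148,- 893/12,5,173/14,131/3, 390/7, 844/11, 87, 871/10, 127.53, 141,156,300,308.93, 462, 989/2 ] 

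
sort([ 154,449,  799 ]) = [ 154,449,799 ]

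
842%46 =14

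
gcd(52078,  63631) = 1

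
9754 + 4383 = 14137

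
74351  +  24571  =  98922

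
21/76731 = 7/25577 = 0.00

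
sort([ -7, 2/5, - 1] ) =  [  -  7, -1 , 2/5] 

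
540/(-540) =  - 1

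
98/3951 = 98/3951 = 0.02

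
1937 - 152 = 1785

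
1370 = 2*685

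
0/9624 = 0 = 0.00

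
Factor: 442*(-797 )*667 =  - 234966758 = - 2^1*13^1*17^1*23^1*29^1*797^1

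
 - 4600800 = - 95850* 48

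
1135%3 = 1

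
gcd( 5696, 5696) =5696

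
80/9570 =8/957 = 0.01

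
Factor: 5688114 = 2^1*3^1*948019^1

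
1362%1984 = 1362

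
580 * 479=277820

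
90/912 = 15/152 = 0.10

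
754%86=66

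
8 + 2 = 10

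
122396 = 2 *61198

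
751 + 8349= 9100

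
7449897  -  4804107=2645790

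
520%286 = 234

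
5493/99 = 55 + 16/33 =55.48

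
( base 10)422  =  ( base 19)134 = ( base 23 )I8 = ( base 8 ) 646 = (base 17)17E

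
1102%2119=1102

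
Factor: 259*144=37296=2^4*3^2 * 7^1*37^1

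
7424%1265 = 1099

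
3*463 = 1389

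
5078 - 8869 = -3791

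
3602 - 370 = 3232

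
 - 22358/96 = - 233 + 5/48  =  - 232.90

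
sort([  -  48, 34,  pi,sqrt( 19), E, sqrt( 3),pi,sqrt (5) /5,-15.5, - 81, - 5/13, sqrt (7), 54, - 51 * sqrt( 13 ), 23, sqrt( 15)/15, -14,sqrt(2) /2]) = [ - 51 *sqrt ( 13), - 81, - 48, - 15.5,-14,  -  5/13,sqrt( 15 ) /15, sqrt( 5 )/5, sqrt( 2 ) /2, sqrt( 3 ), sqrt( 7 ),E, pi, pi,sqrt( 19 ) , 23, 34, 54]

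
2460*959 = 2359140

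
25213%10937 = 3339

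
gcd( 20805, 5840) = 365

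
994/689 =994/689 = 1.44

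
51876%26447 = 25429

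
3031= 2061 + 970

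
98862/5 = 19772 + 2/5=19772.40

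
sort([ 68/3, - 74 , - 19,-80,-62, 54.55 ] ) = [-80,-74, - 62, - 19, 68/3, 54.55 ]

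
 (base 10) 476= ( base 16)1dc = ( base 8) 734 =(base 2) 111011100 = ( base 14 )260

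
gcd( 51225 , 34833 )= 2049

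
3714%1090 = 444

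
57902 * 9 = 521118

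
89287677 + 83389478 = 172677155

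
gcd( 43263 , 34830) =9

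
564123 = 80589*7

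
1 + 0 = 1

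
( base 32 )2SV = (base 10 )2975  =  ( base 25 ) 4J0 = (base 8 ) 5637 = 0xB9F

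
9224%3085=3054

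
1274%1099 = 175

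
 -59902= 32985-92887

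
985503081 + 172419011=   1157922092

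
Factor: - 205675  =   - 5^2 * 19^1*433^1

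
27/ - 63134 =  - 1 + 63107/63134 = -0.00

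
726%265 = 196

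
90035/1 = 90035 = 90035.00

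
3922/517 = 7 + 303/517=7.59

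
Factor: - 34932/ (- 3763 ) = 492/53  =  2^2*3^1*41^1*53^( - 1)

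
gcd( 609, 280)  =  7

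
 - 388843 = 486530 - 875373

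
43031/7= 43031/7 = 6147.29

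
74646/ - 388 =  - 193  +  119/194=- 192.39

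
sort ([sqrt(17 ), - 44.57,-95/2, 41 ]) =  [ - 95/2,-44.57,sqrt( 17),41] 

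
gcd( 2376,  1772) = 4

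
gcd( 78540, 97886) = 34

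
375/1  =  375 = 375.00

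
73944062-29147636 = 44796426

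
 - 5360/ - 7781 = 5360/7781  =  0.69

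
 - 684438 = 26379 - 710817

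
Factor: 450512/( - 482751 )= - 2^4*3^( - 2 )*37^1*761^1 * 53639^ ( - 1)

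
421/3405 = 421/3405 = 0.12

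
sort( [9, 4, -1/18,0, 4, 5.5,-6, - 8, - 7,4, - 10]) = [ - 10, - 8, - 7, - 6 , - 1/18, 0,4 , 4, 4, 5.5, 9]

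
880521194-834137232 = 46383962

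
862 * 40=34480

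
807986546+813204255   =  1621190801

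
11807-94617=-82810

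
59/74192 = 59/74192  =  0.00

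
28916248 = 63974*452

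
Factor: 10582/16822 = 11^1*37^1*647^(- 1 ) = 407/647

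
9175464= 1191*7704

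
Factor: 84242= 2^1*73^1 * 577^1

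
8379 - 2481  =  5898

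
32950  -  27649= 5301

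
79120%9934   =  9582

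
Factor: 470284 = 2^2*117571^1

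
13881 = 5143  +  8738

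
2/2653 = 2/2653 = 0.00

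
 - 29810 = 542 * ( - 55)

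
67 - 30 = 37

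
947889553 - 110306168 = 837583385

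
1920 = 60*32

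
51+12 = 63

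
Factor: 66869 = 11^1 * 6079^1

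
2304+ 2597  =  4901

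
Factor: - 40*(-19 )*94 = 2^4*5^1*19^1*47^1  =  71440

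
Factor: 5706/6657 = 2^1*3^1* 7^ (-1) = 6/7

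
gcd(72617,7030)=1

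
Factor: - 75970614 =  - 2^1 *3^1*12661769^1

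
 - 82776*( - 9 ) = 744984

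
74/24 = 37/12 = 3.08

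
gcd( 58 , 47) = 1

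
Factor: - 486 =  - 2^1*3^5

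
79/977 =79/977 = 0.08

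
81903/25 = 81903/25 =3276.12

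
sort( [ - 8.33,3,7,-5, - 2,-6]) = [-8.33 ,-6,-5, - 2,  3, 7] 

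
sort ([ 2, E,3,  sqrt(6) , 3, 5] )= [ 2, sqrt( 6) , E,3,3,5]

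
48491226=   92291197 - 43799971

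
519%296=223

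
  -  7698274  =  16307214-24005488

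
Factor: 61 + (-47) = 14=2^1*7^1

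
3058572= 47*65076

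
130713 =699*187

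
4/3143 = 4/3143 = 0.00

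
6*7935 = 47610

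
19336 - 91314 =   -  71978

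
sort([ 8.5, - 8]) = [- 8, 8.5]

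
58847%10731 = 5192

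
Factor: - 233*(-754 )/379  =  2^1*13^1*29^1*233^1*379^( - 1)= 175682/379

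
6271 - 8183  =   - 1912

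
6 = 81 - 75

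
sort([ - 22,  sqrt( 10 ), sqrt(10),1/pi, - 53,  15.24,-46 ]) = [ - 53, - 46, - 22,1/pi,sqrt(10),  sqrt(10),15.24]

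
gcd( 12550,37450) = 50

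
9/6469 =9/6469 = 0.00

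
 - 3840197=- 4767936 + 927739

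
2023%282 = 49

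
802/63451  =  802/63451= 0.01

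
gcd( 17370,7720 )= 1930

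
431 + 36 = 467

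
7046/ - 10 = -705  +  2/5 = -  704.60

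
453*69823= 31629819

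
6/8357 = 6/8357 = 0.00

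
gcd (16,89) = 1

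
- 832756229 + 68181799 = - 764574430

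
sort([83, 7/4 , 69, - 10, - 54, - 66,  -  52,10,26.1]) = [ - 66, - 54, - 52, - 10  ,  7/4, 10,26.1,69 , 83 ] 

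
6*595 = 3570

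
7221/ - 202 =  - 7221/202 = -35.75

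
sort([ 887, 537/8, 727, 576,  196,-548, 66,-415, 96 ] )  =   [ - 548, - 415, 66, 537/8,96,196, 576,727,887]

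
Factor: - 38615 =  - 5^1*7723^1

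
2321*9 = 20889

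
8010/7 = 8010/7 = 1144.29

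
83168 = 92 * 904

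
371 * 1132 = 419972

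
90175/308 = 90175/308 = 292.78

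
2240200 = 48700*46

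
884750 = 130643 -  - 754107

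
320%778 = 320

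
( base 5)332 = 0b1011100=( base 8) 134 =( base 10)92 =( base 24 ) 3K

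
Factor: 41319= 3^2*4591^1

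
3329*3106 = 10339874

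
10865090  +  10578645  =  21443735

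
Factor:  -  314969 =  - 29^1 * 10861^1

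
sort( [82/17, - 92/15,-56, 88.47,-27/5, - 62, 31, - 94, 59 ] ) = [-94, - 62 ,-56, - 92/15,  -  27/5,82/17, 31,59, 88.47 ] 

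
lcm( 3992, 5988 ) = 11976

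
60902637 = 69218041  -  8315404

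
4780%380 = 220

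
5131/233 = 5131/233=22.02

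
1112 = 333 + 779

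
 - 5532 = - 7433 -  - 1901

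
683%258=167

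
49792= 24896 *2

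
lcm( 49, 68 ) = 3332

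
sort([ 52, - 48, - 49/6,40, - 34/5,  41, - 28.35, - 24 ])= [-48, - 28.35, - 24,-49/6, - 34/5, 40,  41, 52]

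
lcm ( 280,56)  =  280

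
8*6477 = 51816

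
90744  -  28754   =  61990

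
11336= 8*1417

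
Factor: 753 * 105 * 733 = 57954645=3^2*5^1*7^1 * 251^1*733^1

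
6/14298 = 1/2383= 0.00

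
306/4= 153/2= 76.50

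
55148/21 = 55148/21 = 2626.10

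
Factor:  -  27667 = -73^1*379^1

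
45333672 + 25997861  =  71331533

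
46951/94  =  499 + 45/94 = 499.48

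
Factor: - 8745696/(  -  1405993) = 2^5*3^2*383^( - 1 )*3671^( - 1)*30367^1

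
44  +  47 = 91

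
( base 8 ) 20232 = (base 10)8346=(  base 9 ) 12403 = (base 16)209a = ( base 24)ebi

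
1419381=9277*153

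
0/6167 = 0 = 0.00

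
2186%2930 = 2186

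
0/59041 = 0 = 0.00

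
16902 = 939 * 18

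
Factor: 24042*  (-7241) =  - 174088122 = -2^1*3^1*13^1 * 557^1  *  4007^1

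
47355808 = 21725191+25630617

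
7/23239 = 7/23239 = 0.00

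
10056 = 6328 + 3728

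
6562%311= 31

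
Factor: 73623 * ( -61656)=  - 4539299688 = -2^3 * 3^2 *7^1 * 11^1 * 23^1 * 97^1*367^1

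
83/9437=83/9437 =0.01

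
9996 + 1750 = 11746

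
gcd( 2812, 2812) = 2812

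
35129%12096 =10937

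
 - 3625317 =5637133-9262450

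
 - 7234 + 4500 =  - 2734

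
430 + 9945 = 10375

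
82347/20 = 4117+7/20  =  4117.35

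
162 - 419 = -257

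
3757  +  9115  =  12872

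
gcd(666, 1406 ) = 74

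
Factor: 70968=2^3*3^1 * 2957^1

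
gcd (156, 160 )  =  4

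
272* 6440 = 1751680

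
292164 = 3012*97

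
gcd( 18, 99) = 9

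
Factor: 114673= 13^1*8821^1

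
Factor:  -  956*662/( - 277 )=632872/277 = 2^3 *239^1*277^(  -  1)*331^1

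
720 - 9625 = -8905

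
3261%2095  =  1166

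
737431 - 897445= - 160014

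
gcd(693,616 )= 77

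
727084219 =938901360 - 211817141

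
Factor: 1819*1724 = 3135956 = 2^2*17^1 * 107^1*431^1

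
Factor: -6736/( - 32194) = 3368/16097 = 2^3*421^1*16097^( - 1 )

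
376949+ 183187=560136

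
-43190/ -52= 830 + 15/26 = 830.58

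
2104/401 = 2104/401   =  5.25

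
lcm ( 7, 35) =35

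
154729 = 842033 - 687304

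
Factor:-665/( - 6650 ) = 2^ (-1 )*5^( - 1 ) = 1/10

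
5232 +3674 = 8906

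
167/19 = 167/19 = 8.79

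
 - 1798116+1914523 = 116407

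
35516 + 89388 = 124904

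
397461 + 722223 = 1119684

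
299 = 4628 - 4329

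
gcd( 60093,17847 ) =9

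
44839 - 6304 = 38535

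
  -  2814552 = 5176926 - 7991478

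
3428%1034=326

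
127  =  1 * 127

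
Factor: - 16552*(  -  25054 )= 2^4*2069^1*12527^1 = 414693808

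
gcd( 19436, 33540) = 172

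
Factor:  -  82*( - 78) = 2^2*3^1*13^1*41^1 = 6396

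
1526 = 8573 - 7047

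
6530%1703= 1421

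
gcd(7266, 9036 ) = 6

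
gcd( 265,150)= 5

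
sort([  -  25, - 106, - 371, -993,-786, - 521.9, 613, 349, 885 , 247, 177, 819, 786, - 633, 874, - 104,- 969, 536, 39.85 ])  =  [ - 993, -969, - 786 ,-633,  -  521.9,-371, - 106,  -  104, -25,39.85,177,247, 349, 536,613 , 786,819, 874,885] 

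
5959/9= 662 + 1/9=662.11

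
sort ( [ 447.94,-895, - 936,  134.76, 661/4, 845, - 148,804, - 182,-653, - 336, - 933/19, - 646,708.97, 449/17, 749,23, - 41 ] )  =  [ - 936, - 895,-653, - 646 , - 336, - 182, - 148 , - 933/19, - 41,  23,449/17, 134.76, 661/4, 447.94  ,  708.97,  749,804, 845]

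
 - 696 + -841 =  - 1537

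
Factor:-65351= - 11^1*13^1*457^1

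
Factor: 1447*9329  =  19^1 * 491^1*1447^1 = 13499063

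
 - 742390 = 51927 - 794317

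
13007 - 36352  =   - 23345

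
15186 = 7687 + 7499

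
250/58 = 125/29= 4.31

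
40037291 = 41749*959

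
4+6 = 10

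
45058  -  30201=14857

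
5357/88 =60 + 7/8 = 60.88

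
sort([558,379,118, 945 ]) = [118,379,558,945 ] 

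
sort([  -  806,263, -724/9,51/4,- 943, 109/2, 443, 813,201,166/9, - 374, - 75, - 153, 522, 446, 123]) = [ - 943 , - 806, - 374, - 153, - 724/9, - 75,  51/4, 166/9, 109/2, 123, 201, 263,443, 446, 522, 813 ] 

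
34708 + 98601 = 133309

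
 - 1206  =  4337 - 5543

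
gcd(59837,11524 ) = 1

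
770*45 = 34650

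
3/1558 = 3/1558 = 0.00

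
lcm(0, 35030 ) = 0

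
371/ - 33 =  - 12 + 25/33 = -11.24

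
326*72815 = 23737690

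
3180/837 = 1060/279 = 3.80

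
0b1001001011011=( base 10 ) 4699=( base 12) 2877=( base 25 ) 7co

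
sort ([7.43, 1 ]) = [ 1, 7.43 ]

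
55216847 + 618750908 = 673967755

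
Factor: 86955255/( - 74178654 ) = -2^( - 1 )*3^2*5^1 * 11^( - 1 )*17^1*37889^1*1123919^(-1) = - 28985085/24726218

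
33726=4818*7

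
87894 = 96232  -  8338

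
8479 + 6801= 15280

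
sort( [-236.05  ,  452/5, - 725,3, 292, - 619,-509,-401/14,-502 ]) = [ - 725, - 619,-509 , - 502, - 236.05, - 401/14,  3,452/5,292] 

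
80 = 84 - 4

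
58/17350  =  29/8675 =0.00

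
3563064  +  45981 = 3609045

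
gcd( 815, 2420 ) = 5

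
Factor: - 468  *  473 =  - 2^2*3^2* 11^1*13^1 * 43^1 = - 221364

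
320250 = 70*4575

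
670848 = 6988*96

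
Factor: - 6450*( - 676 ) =2^3*3^1*5^2*13^2*43^1 = 4360200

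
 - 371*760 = -281960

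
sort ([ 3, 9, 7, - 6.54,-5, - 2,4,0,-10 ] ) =[- 10, - 6.54, - 5, - 2,  0, 3,  4, 7,  9]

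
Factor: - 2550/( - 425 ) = 6 = 2^1*3^1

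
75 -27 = 48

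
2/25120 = 1/12560 = 0.00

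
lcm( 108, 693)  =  8316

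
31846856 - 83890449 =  - 52043593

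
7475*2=14950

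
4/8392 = 1/2098 = 0.00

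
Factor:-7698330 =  - 2^1*3^2 * 5^1 *23^1* 3719^1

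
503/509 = 503/509 = 0.99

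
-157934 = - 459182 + 301248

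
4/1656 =1/414 = 0.00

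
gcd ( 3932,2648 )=4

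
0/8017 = 0  =  0.00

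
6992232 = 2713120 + 4279112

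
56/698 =28/349 = 0.08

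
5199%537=366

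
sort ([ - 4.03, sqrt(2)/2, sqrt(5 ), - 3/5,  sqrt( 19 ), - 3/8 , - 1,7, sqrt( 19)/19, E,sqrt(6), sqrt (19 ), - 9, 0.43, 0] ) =[ - 9,-4.03,-1 , - 3/5, - 3/8, 0, sqrt(19 )/19, 0.43, sqrt( 2) /2, sqrt( 5),sqrt(6), E, sqrt( 19 ),sqrt( 19), 7 ] 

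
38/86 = 19/43 = 0.44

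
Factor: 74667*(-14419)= - 1076623473=- 3^1*14419^1 * 24889^1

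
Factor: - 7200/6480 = -2^1 * 3^ ( - 2)*5^1 = -  10/9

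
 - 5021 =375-5396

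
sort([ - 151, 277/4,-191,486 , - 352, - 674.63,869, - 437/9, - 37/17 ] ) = [ - 674.63, - 352, - 191 , - 151 , - 437/9, - 37/17,277/4,486,869 ]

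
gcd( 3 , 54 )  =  3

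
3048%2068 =980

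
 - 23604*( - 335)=7907340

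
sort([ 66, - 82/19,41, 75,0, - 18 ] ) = [ - 18, - 82/19, 0, 41, 66, 75 ]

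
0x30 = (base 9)53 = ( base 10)48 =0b110000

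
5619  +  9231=14850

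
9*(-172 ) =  - 1548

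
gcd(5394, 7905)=93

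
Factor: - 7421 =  - 41^1*181^1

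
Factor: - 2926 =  - 2^1*7^1*11^1 * 19^1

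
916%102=100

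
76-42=34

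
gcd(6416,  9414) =2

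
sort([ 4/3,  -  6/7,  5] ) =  [ - 6/7, 4/3,5]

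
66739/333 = 66739/333 = 200.42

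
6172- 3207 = 2965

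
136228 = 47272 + 88956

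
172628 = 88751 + 83877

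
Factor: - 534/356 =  - 3/2= - 2^(  -  1)*3^1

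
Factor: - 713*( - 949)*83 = 56160871 = 13^1* 23^1 * 31^1*73^1 * 83^1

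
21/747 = 7/249 = 0.03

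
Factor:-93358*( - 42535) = 2^1* 5^1*47^1*181^1*46679^1 =3970982530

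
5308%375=58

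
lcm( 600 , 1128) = 28200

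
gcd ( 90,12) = 6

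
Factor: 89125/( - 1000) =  - 2^( - 3)*23^1 * 31^1 = -713/8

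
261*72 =18792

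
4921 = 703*7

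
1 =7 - 6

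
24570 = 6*4095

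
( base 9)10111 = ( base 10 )6652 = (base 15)1E87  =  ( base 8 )14774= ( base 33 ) 63J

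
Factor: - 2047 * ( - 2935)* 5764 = 2^2 * 5^1*11^1* 23^1*89^1 * 131^1*587^1 =34629794980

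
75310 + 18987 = 94297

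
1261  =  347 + 914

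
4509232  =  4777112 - 267880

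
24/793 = 24/793 = 0.03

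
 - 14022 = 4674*( - 3 )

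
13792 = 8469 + 5323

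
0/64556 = 0=0.00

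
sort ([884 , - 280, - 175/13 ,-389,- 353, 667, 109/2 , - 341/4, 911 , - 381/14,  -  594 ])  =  [-594, - 389,-353, - 280,-341/4, - 381/14,-175/13 , 109/2,667, 884,911]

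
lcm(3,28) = 84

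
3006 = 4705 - 1699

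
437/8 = 54+5/8 = 54.62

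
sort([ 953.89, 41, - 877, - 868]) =[- 877, - 868, 41,953.89 ]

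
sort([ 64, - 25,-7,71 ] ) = [ - 25, - 7, 64, 71 ]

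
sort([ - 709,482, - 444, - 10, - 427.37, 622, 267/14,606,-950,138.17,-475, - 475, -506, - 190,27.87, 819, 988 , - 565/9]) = [ - 950, - 709, - 506, - 475, - 475, - 444, - 427.37, - 190, - 565/9, - 10,267/14,27.87,138.17,482,606,622, 819, 988] 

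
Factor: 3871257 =3^1 * 13^1*17^1*5839^1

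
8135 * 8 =65080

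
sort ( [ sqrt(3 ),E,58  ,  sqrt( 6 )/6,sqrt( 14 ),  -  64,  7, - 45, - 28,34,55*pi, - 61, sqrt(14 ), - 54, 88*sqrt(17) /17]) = [ - 64, - 61,-54,-45, - 28, sqrt( 6)/6,sqrt(3 ),E, sqrt( 14), sqrt(14),  7, 88*sqrt( 17 ) /17,34,58,55*pi ] 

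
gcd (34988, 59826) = 2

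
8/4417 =8/4417= 0.00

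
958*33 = 31614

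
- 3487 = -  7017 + 3530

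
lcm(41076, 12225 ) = 1026900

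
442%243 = 199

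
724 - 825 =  - 101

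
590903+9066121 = 9657024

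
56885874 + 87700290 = 144586164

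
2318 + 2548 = 4866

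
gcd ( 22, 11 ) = 11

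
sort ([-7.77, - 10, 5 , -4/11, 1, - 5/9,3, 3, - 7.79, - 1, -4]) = [ - 10,-7.79,-7.77, - 4, - 1, - 5/9, - 4/11,1, 3, 3, 5 ] 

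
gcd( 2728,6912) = 8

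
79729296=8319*9584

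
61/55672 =61/55672 = 0.00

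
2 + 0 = 2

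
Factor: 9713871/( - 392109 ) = -3^2*29^(-1 )*97^1*3709^1*4507^(-1) =- 3237957/130703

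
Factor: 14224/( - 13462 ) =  - 2^3*7^1*53^ ( - 1) = - 56/53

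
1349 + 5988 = 7337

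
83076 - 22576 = 60500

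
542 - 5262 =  - 4720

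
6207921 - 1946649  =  4261272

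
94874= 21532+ 73342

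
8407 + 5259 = 13666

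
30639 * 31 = 949809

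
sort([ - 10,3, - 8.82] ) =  [-10,  -  8.82 , 3] 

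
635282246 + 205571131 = 840853377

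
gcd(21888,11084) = 4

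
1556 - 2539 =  - 983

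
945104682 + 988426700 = 1933531382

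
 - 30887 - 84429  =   - 115316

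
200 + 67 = 267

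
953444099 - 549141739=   404302360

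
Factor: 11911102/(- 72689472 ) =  -2^( - 5)*3^( - 2 )*7^1*23^1*71^1*97^(- 1)*521^1*1301^(-1)= - 5955551/36344736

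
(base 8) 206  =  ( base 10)134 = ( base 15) 8E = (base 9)158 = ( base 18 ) 78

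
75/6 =25/2 = 12.50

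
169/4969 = 169/4969= 0.03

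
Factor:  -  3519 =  - 3^2*17^1*23^1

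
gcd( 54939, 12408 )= 3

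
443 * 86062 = 38125466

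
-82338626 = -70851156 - 11487470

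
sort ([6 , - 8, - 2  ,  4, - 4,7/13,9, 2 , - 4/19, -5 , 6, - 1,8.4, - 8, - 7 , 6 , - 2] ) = [ - 8, - 8 , - 7, - 5, - 4,  -  2, -2, - 1, - 4/19,7/13,2,4,6,6,6 , 8.4,9 ]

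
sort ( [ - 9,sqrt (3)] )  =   [ - 9,sqrt( 3) ]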